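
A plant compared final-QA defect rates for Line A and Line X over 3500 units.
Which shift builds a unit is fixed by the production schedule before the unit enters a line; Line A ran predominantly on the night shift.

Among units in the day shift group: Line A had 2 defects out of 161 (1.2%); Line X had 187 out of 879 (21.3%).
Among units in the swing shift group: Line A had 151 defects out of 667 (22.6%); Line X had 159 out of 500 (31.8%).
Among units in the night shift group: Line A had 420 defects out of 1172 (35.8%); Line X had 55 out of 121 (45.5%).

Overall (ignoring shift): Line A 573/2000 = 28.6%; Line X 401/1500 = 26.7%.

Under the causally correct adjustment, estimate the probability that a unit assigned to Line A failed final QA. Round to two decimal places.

0.21

Line A is lower inside every shift stratum but Line X is lower in aggregate. Whether to stratify depends on how shift relates to the line.
Since shift is a pre-existing factor (not a product of the line) and it affects the outcome on its own, it is a confounder. The stratified rates, not the pooled rate, identify the causal effect.
Standardising Line A to the population shift mix: 0.297·2/161 + 0.333·151/667 + 0.369·420/1172 = 0.212.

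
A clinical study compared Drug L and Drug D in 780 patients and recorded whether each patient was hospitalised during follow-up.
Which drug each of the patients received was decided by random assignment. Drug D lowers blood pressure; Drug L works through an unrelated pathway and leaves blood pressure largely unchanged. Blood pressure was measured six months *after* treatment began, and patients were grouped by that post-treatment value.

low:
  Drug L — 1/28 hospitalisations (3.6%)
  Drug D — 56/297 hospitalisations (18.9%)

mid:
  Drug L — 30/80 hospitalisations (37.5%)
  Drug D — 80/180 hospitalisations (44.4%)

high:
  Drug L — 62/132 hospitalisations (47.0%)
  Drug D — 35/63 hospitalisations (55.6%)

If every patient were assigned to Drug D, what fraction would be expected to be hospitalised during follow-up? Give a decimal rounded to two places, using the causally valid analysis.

Blood pressure here is a post-treatment variable shaped by the drug; conditioning on it would introduce bias rather than remove it. The overall comparison is the causal one.
So P(outcome | do(Drug D)) is just the pooled rate for Drug D: 171/540 = 0.317.

0.32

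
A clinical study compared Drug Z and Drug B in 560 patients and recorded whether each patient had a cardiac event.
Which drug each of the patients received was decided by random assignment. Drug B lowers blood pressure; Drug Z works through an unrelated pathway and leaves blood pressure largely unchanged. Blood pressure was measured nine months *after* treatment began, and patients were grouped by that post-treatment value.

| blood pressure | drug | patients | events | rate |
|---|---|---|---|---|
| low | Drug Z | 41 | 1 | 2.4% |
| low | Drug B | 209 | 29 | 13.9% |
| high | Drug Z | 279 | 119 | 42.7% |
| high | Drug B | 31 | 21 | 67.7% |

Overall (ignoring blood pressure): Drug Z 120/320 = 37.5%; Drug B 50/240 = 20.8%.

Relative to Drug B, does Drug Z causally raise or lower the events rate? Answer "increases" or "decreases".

increases

Blood pressure lies on the pathway drug → blood pressure → outcome, so adjusting for it blocks the indirect effect. For the total causal effect of drug, use the unadjusted pooled rates.
Pooled: Drug Z 37.5% vs Drug B 20.8%; Drug B is lower overall.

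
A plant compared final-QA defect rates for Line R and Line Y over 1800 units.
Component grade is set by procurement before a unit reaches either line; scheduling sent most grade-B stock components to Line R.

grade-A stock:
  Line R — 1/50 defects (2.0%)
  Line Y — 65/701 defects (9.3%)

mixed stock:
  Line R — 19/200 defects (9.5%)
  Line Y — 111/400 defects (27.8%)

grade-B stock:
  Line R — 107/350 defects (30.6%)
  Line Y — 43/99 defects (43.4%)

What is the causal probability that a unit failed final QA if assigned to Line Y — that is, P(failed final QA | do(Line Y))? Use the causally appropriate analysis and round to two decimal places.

Since component grade is a pre-existing factor (not a product of the line) and it affects the outcome on its own, it is a confounder. The stratified rates, not the pooled rate, identify the causal effect.
Standardising Line Y to the population component grade mix: 0.417·65/701 + 0.333·111/400 + 0.249·43/99 = 0.240.

0.24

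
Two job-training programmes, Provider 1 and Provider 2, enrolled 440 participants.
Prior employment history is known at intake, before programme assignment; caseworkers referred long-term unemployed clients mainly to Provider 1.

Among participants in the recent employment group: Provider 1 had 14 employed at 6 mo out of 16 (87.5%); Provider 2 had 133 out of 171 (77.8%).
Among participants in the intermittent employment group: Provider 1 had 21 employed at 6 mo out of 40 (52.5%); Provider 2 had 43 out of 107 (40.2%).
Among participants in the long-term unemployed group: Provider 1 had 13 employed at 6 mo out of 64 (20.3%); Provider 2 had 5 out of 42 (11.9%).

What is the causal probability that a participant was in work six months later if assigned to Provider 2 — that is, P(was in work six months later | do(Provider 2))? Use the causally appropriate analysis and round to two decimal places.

0.49

The stratified and pooled comparisons disagree (Provider 1 wins within each prior employment history; Provider 2 wins overall), so the answer turns on the causal role of prior employment history.
The imbalance in prior employment history arose from how participants were allocated, not from anything the programme did; and prior employment history independently affects the outcome. The pooled gap is confounded — condition on prior employment history.
Standardising Provider 2 to the population prior employment history mix: 0.425·133/171 + 0.334·43/107 + 0.241·5/42 = 0.493.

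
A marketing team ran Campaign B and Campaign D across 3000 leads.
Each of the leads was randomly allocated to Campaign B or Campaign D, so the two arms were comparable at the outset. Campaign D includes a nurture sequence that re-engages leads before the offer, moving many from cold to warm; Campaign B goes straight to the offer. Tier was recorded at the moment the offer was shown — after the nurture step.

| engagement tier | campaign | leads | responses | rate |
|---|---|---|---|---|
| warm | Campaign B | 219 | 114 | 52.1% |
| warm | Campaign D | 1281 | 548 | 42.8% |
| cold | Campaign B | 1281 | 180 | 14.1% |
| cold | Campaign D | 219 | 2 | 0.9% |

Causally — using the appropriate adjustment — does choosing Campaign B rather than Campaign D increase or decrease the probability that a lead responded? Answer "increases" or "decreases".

The distribution of engagement tier is itself part of what the campaign does — it is an intermediate outcome. Holding it fixed would remove that part of the effect; the total effect is the pooled difference.
Pooled: Campaign B 19.6% vs Campaign D 36.7%; Campaign D is higher overall.

decreases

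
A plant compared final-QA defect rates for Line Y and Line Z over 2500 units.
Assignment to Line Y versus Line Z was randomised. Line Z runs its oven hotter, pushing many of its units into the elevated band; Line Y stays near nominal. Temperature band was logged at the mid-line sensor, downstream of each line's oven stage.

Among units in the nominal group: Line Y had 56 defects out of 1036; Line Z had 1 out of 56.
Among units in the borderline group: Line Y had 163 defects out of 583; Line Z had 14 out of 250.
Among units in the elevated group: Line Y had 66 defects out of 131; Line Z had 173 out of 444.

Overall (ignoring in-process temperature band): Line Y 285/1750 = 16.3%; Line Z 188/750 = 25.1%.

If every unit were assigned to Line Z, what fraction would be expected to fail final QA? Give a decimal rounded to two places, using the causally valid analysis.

Line Z is lower inside every in-process temperature band stratum but Line Y is lower in aggregate. Whether to stratify depends on how in-process temperature band relates to the line.
In-process temperature band is recorded after the line and is itself shifted by it — it sits on the causal path from line to outcome. Conditioning on a mediator would strip out part of the effect we want; the pooled comparison gives the total causal effect.
So P(outcome | do(Line Z)) is just the pooled rate for Line Z: 188/750 = 0.251.

0.25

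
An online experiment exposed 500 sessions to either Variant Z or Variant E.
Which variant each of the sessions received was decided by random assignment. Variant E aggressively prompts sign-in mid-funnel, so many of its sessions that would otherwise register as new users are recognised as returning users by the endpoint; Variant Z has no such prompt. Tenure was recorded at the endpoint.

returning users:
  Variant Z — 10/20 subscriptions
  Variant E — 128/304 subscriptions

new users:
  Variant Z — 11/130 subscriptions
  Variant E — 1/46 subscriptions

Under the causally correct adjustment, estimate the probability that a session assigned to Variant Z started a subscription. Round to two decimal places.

Variant Z is higher inside every user tenure stratum but Variant E is higher in aggregate. Whether to stratify depends on how user tenure relates to the variant.
Stratifying would compare variants among sessions the variants themselves sorted into user tenure groups — a form of selection on an intermediate. The unconditioned pooled rates give the total causal effect.
So P(outcome | do(Variant Z)) is just the pooled rate for Variant Z: 21/150 = 0.140.

0.14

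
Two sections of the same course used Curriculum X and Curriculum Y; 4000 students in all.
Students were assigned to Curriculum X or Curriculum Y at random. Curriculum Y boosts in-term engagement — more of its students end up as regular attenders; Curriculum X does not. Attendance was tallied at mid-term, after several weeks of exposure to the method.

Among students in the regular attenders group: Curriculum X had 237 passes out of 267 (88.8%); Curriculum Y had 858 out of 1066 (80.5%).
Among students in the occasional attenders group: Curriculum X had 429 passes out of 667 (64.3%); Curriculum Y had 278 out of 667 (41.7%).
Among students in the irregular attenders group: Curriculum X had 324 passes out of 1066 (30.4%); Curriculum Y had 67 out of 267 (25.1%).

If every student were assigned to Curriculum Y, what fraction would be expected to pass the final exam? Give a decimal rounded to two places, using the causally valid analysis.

Because the teaching method influences mid-term attendance, mid-term attendance is a post-treatment mediator, not a confounder. Stratifying on it would bias the estimate; the causal effect is the crude pooled difference.
So P(outcome | do(Curriculum Y)) is just the pooled rate for Curriculum Y: 1203/2000 = 0.602.

0.60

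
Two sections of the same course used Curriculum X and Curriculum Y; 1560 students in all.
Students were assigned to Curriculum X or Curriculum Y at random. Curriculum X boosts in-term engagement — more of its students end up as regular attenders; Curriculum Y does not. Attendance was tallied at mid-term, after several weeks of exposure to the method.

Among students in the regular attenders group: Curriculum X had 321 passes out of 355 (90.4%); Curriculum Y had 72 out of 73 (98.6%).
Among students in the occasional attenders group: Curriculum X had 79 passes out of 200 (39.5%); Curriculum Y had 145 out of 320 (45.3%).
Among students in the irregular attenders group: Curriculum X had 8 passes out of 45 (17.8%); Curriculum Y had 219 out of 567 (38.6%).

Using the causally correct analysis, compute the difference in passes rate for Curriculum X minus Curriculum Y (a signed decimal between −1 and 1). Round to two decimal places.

+0.23

The stratified and pooled comparisons disagree (Curriculum Y wins within each mid-term attendance; Curriculum X wins overall), so the answer turns on the causal role of mid-term attendance.
Stratifying would compare teaching methods among students the teaching methods themselves sorted into mid-term attendance groups — a form of selection on an intermediate. The unconditioned pooled rates give the total causal effect.
The causal difference is the pooled difference: 0.680 − 0.454 = +0.226.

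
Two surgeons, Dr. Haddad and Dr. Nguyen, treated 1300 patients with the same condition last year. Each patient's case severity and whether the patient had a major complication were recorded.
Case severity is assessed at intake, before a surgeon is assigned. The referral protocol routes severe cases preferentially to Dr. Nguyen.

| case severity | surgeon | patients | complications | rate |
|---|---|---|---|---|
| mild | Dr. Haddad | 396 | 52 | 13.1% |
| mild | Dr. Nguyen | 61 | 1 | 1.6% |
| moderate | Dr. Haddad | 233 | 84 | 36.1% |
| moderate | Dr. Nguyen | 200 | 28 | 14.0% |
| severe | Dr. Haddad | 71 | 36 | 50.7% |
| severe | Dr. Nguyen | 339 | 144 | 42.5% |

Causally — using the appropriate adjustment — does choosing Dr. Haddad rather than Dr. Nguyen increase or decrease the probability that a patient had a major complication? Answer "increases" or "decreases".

increases

The imbalance in case severity arose from how patients were allocated, not from anything the surgeon did; and case severity independently affects the outcome. The pooled gap is confounded — condition on case severity.
Within each level — mild: 13.1% vs 1.6%; moderate: 36.1% vs 14.0%; severe: 50.7% vs 42.5% — Dr. Nguyen is lower every time.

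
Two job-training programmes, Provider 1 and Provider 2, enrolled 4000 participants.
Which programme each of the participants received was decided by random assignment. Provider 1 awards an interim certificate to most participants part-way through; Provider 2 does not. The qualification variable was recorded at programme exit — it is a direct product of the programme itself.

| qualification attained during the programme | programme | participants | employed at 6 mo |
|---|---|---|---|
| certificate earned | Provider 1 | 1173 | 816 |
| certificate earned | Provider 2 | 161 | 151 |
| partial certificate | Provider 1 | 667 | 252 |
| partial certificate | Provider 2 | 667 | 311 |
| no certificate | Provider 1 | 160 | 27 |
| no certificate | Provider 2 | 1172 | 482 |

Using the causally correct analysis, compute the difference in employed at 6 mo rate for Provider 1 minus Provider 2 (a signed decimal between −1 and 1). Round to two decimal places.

Within every qualification attained during the programme level Provider 2 has the higher rate, yet pooled Provider 1 does — Simpson's reversal.
Stratifying would compare programmes among participants the programmes themselves sorted into qualification attained during the programme groups — a form of selection on an intermediate. The unconditioned pooled rates give the total causal effect.
The causal difference is the pooled difference: 0.547 − 0.472 = +0.075.

+0.08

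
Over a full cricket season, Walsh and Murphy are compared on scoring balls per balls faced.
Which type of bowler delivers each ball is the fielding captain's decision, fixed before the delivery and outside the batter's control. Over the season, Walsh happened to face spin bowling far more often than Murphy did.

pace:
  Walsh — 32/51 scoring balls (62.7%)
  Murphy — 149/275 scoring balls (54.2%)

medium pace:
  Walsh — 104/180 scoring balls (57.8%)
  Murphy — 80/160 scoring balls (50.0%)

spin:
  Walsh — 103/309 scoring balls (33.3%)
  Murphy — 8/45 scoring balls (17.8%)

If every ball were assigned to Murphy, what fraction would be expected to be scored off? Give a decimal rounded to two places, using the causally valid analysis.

Bowling type satisfies the back-door criterion: it is not a descendant of the player, and it blocks the spurious path from player to outcome. Adjusting for it (i.e., using the within-bowling type rates) gives the causal effect.
Standardising Murphy to the population bowling type mix: 0.320·149/275 + 0.333·80/160 + 0.347·8/45 = 0.402.

0.40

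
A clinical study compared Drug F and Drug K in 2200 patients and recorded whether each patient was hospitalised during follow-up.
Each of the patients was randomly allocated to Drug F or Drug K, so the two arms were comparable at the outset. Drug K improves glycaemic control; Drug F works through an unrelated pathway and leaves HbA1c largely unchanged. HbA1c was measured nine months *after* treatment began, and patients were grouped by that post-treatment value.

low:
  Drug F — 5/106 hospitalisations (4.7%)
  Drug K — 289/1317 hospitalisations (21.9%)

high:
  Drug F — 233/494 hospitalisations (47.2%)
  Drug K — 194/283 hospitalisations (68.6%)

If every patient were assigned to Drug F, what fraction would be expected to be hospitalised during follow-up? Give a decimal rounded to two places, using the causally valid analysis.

The stratified and pooled comparisons disagree (Drug F wins within each HbA1c; Drug K wins overall), so the answer turns on the causal role of HbA1c.
Stratifying would compare drugs among patients the drugs themselves sorted into HbA1c groups — a form of selection on an intermediate. The unconditioned pooled rates give the total causal effect.
So P(outcome | do(Drug F)) is just the pooled rate for Drug F: 238/600 = 0.397.

0.40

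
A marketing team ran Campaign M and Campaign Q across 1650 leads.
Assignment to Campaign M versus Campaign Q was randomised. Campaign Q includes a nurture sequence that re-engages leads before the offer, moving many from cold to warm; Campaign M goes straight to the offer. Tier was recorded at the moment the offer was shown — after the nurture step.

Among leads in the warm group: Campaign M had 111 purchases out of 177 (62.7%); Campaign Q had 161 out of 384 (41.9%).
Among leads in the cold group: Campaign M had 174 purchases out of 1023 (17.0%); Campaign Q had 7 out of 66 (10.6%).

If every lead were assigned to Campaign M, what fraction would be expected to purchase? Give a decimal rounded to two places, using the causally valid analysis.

The engagement tier-specific comparison favours Campaign M throughout, but the pooled figures favour Campaign Q. The question is whether to condition on engagement tier.
The distribution of engagement tier is itself part of what the campaign does — it is an intermediate outcome. Holding it fixed would remove that part of the effect; the total effect is the pooled difference.
So P(outcome | do(Campaign M)) is just the pooled rate for Campaign M: 285/1200 = 0.237.

0.24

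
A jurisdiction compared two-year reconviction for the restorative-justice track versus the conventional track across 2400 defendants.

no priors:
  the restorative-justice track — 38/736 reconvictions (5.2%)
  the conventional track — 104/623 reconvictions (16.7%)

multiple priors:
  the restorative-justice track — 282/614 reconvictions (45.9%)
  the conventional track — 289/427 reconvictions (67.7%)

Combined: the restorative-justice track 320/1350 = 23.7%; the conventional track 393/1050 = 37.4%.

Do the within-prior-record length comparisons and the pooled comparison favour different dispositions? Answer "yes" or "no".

no

Within each prior-record length level (no priors 5.2% vs 16.7%; multiple priors 45.9% vs 67.7%), the restorative-justice track has the lower rate every time. Pooled: 23.7% vs 37.4% — the restorative-justice track has the lower rate overall. They agree.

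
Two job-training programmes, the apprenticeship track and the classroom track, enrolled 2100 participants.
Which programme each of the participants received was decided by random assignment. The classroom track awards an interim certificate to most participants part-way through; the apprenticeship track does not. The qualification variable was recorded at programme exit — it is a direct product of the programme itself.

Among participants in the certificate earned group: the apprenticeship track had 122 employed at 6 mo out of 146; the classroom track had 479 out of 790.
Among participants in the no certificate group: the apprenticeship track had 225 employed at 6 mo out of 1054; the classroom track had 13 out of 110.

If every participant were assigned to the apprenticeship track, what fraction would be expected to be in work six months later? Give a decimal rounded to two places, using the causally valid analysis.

The distribution of qualification attained during the programme is itself part of what the programme does — it is an intermediate outcome. Holding it fixed would remove that part of the effect; the total effect is the pooled difference.
So P(outcome | do(the apprenticeship track)) is just the pooled rate for the apprenticeship track: 347/1200 = 0.289.

0.29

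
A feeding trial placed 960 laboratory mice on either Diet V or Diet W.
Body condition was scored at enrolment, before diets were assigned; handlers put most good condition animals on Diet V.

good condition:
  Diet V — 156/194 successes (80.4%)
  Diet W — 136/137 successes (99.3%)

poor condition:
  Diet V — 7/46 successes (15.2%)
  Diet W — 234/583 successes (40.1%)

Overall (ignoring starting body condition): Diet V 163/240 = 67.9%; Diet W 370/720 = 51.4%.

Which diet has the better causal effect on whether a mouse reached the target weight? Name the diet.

The starting body condition-specific comparison favours Diet W throughout, but the pooled figures favour Diet V. The question is whether to condition on starting body condition.
The imbalance in starting body condition arose from how laboratory mice were allocated, not from anything the diet did; and starting body condition independently affects the outcome. The pooled gap is confounded — condition on starting body condition.
Within each level — good condition: 80.4% vs 99.3%; poor condition: 15.2% vs 40.1% — Diet W is higher every time.

Diet W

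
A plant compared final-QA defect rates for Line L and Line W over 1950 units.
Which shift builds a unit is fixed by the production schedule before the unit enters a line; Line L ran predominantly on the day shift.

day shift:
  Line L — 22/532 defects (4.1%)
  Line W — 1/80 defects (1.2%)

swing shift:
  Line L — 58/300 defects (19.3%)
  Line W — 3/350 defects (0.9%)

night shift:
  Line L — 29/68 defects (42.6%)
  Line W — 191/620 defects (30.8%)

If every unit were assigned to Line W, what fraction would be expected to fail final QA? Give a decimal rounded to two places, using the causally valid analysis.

The stratified and pooled comparisons disagree (Line W wins within each shift; Line L wins overall), so the answer turns on the causal role of shift.
Nothing the line does changes shift; the imbalance is an allocation artefact. With shift also predicting the outcome, the pooled figure is confounded, and the within-stratum comparison is the causal one.
Standardising Line W to the population shift mix: 0.314·1/80 + 0.333·3/350 + 0.353·191/620 = 0.115.

0.12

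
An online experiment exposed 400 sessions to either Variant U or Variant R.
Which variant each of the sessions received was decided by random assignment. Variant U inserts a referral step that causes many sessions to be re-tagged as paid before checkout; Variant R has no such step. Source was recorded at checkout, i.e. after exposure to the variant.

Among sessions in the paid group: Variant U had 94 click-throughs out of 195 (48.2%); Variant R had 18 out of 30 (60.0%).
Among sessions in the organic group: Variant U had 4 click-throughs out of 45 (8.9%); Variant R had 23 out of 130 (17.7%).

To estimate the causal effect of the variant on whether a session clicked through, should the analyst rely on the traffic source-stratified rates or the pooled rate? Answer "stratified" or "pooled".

pooled

Within every traffic source level Variant R has the higher rate, yet pooled Variant U does — Simpson's reversal.
Stratifying would compare variants among sessions the variants themselves sorted into traffic source groups — a form of selection on an intermediate. The unconditioned pooled rates give the total causal effect.
Pooled: Variant U 40.8% vs Variant R 25.6%; Variant U is higher overall.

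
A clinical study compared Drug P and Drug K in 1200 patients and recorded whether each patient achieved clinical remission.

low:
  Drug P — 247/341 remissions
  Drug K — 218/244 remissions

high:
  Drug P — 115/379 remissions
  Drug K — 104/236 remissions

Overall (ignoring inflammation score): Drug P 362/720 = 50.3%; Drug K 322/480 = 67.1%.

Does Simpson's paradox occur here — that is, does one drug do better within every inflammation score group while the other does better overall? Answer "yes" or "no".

no

Within each inflammation score level (low 72.4% vs 89.3%; high 30.3% vs 44.1%), Drug K has the higher rate every time. Pooled: 50.3% vs 67.1% — Drug K has the higher rate overall. They agree.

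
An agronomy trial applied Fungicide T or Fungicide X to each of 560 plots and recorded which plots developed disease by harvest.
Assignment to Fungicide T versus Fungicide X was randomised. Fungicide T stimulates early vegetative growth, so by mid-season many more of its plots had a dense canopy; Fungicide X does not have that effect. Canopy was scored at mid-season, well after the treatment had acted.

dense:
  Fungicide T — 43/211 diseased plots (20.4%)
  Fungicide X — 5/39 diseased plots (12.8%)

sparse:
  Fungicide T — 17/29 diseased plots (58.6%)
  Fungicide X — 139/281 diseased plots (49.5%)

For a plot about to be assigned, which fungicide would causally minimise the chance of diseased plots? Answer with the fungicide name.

Fungicide T

Stratifying would compare fungicides among plots the fungicides themselves sorted into mid-season canopy groups — a form of selection on an intermediate. The unconditioned pooled rates give the total causal effect.
Pooled: Fungicide T 25.0% vs Fungicide X 45.0%; Fungicide T is lower overall.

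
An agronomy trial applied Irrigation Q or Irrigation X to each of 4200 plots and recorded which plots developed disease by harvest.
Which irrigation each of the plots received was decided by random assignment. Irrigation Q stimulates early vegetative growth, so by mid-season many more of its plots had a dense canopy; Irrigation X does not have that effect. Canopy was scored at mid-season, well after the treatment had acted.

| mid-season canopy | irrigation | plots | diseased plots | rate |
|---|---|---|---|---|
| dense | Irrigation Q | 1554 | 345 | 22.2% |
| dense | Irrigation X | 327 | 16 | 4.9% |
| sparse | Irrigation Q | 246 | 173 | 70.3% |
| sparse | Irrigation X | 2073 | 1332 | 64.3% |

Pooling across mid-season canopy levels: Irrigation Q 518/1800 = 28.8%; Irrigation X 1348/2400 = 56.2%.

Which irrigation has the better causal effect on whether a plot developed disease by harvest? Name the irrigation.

Because the irrigation influences mid-season canopy, mid-season canopy is a post-treatment mediator, not a confounder. Stratifying on it would bias the estimate; the causal effect is the crude pooled difference.
Pooled: Irrigation Q 28.8% vs Irrigation X 56.2%; Irrigation Q is lower overall.

Irrigation Q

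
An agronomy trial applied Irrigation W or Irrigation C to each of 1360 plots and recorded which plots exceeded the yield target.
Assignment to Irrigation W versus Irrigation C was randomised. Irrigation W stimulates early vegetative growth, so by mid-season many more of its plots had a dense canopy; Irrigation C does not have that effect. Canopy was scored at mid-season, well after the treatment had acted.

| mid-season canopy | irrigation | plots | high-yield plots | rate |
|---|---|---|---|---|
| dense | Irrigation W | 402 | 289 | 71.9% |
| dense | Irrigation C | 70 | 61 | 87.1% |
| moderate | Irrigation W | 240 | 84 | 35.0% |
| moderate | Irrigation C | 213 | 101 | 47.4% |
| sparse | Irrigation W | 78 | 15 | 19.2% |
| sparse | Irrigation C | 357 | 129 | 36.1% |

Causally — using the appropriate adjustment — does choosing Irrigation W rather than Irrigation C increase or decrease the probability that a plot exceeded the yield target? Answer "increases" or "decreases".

Because the irrigation influences mid-season canopy, mid-season canopy is a post-treatment mediator, not a confounder. Stratifying on it would bias the estimate; the causal effect is the crude pooled difference.
Pooled: Irrigation W 53.9% vs Irrigation C 45.5%; Irrigation W is higher overall.

increases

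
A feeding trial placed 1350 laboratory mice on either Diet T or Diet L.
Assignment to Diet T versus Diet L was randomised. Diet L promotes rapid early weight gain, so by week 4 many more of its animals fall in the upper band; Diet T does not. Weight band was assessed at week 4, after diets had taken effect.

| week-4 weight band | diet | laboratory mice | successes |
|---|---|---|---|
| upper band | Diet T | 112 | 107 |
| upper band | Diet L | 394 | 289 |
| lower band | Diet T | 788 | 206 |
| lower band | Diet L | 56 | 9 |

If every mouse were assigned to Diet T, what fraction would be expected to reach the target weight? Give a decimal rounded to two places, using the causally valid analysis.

0.35

The distribution of week-4 weight band is itself part of what the diet does — it is an intermediate outcome. Holding it fixed would remove that part of the effect; the total effect is the pooled difference.
So P(outcome | do(Diet T)) is just the pooled rate for Diet T: 313/900 = 0.348.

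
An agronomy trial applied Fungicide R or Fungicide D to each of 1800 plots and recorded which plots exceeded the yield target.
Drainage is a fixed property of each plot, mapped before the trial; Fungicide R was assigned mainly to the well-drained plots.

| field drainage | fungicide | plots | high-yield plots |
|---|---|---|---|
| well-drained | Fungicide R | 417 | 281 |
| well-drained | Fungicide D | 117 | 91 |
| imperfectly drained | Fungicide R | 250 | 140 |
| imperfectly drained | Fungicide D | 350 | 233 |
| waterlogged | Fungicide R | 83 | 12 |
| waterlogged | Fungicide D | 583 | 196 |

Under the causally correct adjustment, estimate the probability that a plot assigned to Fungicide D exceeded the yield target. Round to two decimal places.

The stratified and pooled comparisons disagree (Fungicide D wins within each field drainage; Fungicide R wins overall), so the answer turns on the causal role of field drainage.
Here field drainage is a common cause — it drives both which fungicide a case falls under and the outcome. The crude comparison mixes populations; the stratum-specific rates are the causally relevant ones.
Standardising Fungicide D to the population field drainage mix: 0.297·91/117 + 0.333·233/350 + 0.370·196/583 = 0.577.

0.58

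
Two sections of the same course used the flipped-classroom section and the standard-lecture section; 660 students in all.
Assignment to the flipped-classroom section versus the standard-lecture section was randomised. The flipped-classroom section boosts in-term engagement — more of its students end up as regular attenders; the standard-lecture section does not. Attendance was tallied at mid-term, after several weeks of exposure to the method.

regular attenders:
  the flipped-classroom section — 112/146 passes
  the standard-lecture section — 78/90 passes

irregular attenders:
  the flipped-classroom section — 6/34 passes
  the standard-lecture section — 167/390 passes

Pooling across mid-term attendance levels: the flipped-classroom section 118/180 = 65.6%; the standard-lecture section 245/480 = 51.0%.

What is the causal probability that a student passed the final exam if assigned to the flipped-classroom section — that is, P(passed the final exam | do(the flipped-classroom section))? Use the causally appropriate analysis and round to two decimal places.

0.66

The distribution of mid-term attendance is itself part of what the teaching method does — it is an intermediate outcome. Holding it fixed would remove that part of the effect; the total effect is the pooled difference.
So P(outcome | do(the flipped-classroom section)) is just the pooled rate for the flipped-classroom section: 118/180 = 0.656.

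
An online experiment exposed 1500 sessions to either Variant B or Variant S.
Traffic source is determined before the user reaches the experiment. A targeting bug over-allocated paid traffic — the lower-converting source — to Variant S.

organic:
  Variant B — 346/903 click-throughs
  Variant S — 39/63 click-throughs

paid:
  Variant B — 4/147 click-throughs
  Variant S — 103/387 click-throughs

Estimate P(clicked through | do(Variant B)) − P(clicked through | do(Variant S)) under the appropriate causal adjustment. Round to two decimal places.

-0.24

Variant S is higher inside every traffic source stratum but Variant B is higher in aggregate. Whether to stratify depends on how traffic source relates to the variant.
Here traffic source is a common cause — it drives both which variant a case falls under and the outcome. The crude comparison mixes populations; the stratum-specific rates are the causally relevant ones.
Adjusting over the population distribution of traffic source: 0.644·(0.383−0.619) + 0.356·(0.027−0.266) = -0.237.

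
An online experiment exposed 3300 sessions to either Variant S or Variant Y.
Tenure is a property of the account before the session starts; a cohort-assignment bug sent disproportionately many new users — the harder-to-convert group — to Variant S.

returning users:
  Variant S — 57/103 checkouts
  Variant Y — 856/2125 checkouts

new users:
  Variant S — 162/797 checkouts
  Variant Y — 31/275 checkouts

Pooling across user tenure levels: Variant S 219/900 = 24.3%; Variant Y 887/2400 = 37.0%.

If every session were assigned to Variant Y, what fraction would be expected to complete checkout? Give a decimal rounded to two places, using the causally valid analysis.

The imbalance in user tenure arose from how sessions were allocated, not from anything the variant did; and user tenure independently affects the outcome. The pooled gap is confounded — condition on user tenure.
Standardising Variant Y to the population user tenure mix: 0.675·856/2125 + 0.325·31/275 = 0.309.

0.31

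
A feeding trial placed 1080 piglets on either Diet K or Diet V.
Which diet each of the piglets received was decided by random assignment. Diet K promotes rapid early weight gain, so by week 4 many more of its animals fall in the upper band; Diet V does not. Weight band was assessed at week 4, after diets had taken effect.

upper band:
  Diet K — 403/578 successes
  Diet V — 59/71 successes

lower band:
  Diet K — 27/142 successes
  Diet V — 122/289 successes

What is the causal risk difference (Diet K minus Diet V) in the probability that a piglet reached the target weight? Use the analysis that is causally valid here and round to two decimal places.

Diet V is higher inside every week-4 weight band stratum but Diet K is higher in aggregate. Whether to stratify depends on how week-4 weight band relates to the diet.
The distribution of week-4 weight band is itself part of what the diet does — it is an intermediate outcome. Holding it fixed would remove that part of the effect; the total effect is the pooled difference.
The causal difference is the pooled difference: 0.597 − 0.503 = +0.094.

+0.09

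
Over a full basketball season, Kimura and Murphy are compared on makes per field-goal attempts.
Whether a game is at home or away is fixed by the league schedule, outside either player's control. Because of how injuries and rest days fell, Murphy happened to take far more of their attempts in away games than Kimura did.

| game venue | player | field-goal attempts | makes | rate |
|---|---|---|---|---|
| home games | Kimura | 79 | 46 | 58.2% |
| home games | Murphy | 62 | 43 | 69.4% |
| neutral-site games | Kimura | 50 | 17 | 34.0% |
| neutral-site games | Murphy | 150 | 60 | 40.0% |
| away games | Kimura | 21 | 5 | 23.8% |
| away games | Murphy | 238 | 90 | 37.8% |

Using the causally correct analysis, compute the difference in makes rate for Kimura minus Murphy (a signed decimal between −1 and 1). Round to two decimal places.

-0.11

Murphy is higher inside every game venue stratum but Kimura is higher in aggregate. Whether to stratify depends on how game venue relates to the player.
Game venue satisfies the back-door criterion: it is not a descendant of the player, and it blocks the spurious path from player to outcome. Adjusting for it (i.e., using the within-game venue rates) gives the causal effect.
Adjusting over the population distribution of game venue: 0.235·(0.582−0.694) + 0.333·(0.340−0.400) + 0.432·(0.238−0.378) = -0.107.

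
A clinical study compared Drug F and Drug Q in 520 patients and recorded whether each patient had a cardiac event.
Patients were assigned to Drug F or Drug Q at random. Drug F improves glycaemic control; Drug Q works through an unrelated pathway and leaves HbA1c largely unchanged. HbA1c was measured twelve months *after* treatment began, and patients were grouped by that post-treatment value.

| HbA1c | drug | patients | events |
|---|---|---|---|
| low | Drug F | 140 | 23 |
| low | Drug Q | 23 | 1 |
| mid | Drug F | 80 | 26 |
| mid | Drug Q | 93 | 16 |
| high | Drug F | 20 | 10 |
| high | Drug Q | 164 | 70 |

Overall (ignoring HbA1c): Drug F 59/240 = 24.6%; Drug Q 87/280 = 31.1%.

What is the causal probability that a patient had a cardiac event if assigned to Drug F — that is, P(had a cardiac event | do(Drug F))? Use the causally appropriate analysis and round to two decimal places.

0.25

The distribution of HbA1c is itself part of what the drug does — it is an intermediate outcome. Holding it fixed would remove that part of the effect; the total effect is the pooled difference.
So P(outcome | do(Drug F)) is just the pooled rate for Drug F: 59/240 = 0.246.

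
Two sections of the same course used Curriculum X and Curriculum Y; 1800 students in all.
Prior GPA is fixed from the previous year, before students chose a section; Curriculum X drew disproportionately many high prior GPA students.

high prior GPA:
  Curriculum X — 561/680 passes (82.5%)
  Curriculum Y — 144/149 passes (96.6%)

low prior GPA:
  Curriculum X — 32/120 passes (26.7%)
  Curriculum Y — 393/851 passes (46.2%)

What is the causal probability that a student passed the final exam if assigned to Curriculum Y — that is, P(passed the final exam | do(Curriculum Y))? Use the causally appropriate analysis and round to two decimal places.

Within every prior GPA band level Curriculum Y has the higher rate, yet pooled Curriculum X does — Simpson's reversal.
Here prior GPA band is a common cause — it drives both which teaching method a case falls under and the outcome. The crude comparison mixes populations; the stratum-specific rates are the causally relevant ones.
Standardising Curriculum Y to the population prior GPA band mix: 0.461·144/149 + 0.539·393/851 = 0.694.

0.69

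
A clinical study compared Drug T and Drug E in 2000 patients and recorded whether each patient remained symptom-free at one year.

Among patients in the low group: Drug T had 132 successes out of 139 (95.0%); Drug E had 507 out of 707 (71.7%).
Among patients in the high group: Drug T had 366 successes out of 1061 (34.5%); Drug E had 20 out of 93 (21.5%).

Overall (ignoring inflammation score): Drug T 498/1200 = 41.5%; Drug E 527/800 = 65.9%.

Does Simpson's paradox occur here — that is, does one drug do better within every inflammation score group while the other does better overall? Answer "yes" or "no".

Within each inflammation score level (low 95.0% vs 71.7%; high 34.5% vs 21.5%), Drug T has the higher rate every time. Pooled: 41.5% vs 65.9% — Drug E has the higher rate overall. The two comparisons disagree.

yes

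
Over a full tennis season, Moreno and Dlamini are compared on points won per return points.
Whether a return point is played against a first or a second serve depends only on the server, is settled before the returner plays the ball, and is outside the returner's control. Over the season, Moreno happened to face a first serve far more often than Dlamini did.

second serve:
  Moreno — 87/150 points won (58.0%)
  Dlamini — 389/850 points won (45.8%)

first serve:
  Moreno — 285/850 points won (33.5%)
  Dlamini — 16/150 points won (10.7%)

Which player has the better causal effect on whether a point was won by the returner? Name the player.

Moreno

Moreno is higher inside every serve type stratum but Dlamini is higher in aggregate. Whether to stratify depends on how serve type relates to the player.
Nothing the player does changes serve type; the imbalance is an allocation artefact. With serve type also predicting the outcome, the pooled figure is confounded, and the within-stratum comparison is the causal one.
Within each level — second serve: 58.0% vs 45.8%; first serve: 33.5% vs 10.7% — Moreno is higher every time.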